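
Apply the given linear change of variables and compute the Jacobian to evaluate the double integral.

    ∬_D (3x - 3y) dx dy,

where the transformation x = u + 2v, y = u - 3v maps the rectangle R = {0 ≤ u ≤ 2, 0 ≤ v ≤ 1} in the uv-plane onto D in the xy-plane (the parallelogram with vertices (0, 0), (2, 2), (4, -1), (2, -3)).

Compute the Jacobian determinant of (x, y) with respect to (u, v):

    ∂(x,y)/∂(u,v) = | 1  2 | = (1)(-3) - (2)(1) = -5.
                   | 1  -3 |

Its absolute value is |J| = 5 (the area scaling factor).

Substituting x = u + 2v, y = u - 3v into the integrand,

    3x - 3y → 15v,

so the integral becomes

    ∬_R (15v) · |J| du dv = ∫_0^2 ∫_0^1 (75v) dv du.

Inner (v): 75/2.
Outer (u): 75.

Therefore ∬_D (3x - 3y) dx dy = 75.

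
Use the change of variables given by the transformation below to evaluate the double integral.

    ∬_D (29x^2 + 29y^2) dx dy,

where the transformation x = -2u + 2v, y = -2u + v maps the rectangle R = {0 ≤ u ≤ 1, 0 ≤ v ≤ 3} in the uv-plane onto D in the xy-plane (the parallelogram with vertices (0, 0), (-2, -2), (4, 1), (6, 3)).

Compute the Jacobian determinant of (x, y) with respect to (u, v):

    ∂(x,y)/∂(u,v) = | -2  2 | = (-2)(1) - (2)(-2) = 2.
                   | -2  1 |

Its absolute value is |J| = 2 (the area scaling factor).

Substituting x = -2u + 2v, y = -2u + v into the integrand,

    29x^2 + 29y^2 → 232u^2 - 348u v + 145v^2,

so the integral becomes

    ∬_R (232u^2 - 348u v + 145v^2) · |J| du dv = ∫_0^1 ∫_0^3 (464u^2 - 696u v + 290v^2) dv du.

Inner (v): 1392u^2 - 3132u + 2610.
Outer (u): 1508.

Therefore ∬_D (29x^2 + 29y^2) dx dy = 1508.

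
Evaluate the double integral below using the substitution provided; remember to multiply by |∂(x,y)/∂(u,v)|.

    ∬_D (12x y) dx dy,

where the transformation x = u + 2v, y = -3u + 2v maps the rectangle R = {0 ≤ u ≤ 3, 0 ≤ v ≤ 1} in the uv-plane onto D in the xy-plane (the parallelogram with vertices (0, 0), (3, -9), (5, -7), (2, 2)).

Compute the Jacobian determinant of (x, y) with respect to (u, v):

    ∂(x,y)/∂(u,v) = | 1  2 | = (1)(2) - (2)(-3) = 8.
                   | -3  2 |

Its absolute value is |J| = 8 (the area scaling factor).

Substituting x = u + 2v, y = -3u + 2v into the integrand,

    12x y → -36u^2 - 48u v + 48v^2,

so the integral becomes

    ∬_R (-36u^2 - 48u v + 48v^2) · |J| du dv = ∫_0^3 ∫_0^1 (-288u^2 - 384u v + 384v^2) dv du.

Inner (v): -288u^2 - 192u + 128.
Outer (u): -3072.

Therefore ∬_D (12x y) dx dy = -3072.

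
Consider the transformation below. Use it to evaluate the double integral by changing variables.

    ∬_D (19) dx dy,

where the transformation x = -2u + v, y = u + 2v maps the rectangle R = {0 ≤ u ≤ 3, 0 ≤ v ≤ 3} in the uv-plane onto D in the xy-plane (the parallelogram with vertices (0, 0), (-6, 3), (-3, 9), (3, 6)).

Compute the Jacobian determinant of (x, y) with respect to (u, v):

    ∂(x,y)/∂(u,v) = | -2  1 | = (-2)(2) - (1)(1) = -5.
                   | 1  2 |

Its absolute value is |J| = 5 (the area scaling factor).

Substituting x = -2u + v, y = u + 2v into the integrand,

    19 → 19,

so the integral becomes

    ∬_R (19) · |J| du dv = ∫_0^3 ∫_0^3 (95) dv du.

Inner (v): 285.
Outer (u): 855.

Therefore ∬_D (19) dx dy = 855.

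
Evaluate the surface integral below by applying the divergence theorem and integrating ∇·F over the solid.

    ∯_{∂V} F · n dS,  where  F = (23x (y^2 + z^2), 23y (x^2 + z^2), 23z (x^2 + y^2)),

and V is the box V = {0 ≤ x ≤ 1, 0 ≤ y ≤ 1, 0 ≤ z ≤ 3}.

By the divergence theorem,

    ∯_{∂V} F · n dS = ∭_V (∇ · F) dV.

Compute the divergence:
    ∇ · F = ∂F_x/∂x + ∂F_y/∂y + ∂F_z/∂z = 23y^2 + 23z^2 + 23x^2 + 23z^2 + 23x^2 + 23y^2 = 46x^2 + 46y^2 + 46z^2.

V is a rectangular box, so dV = dx dy dz with 0 ≤ x ≤ 1, 0 ≤ y ≤ 1, 0 ≤ z ≤ 3.

Integrate (46x^2 + 46y^2 + 46z^2) over V as an iterated integral:

    ∭_V (∇·F) dV = ∫_0^{1} ∫_0^{1} ∫_0^{3} (46x^2 + 46y^2 + 46z^2) dz dy dx.

Inner (z from 0 to 3): 138x^2 + 138y^2 + 414.
Middle (y from 0 to 1): 138x^2 + 460.
Outer (x from 0 to 1): 506.

Therefore ∯_{∂V} F · n dS = 506.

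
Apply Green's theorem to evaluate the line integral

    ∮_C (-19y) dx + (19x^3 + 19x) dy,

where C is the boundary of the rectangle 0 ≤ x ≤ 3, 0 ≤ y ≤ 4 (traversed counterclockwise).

Green's theorem converts the closed line integral into a double integral over the enclosed region D:

    ∮_C P dx + Q dy = ∬_D (∂Q/∂x - ∂P/∂y) dA.

Here P = -19y, Q = 19x^3 + 19x, so

    ∂Q/∂x = 57x^2 + 19,    ∂P/∂y = -19,
    ∂Q/∂x - ∂P/∂y = 57x^2 + 38.

D is the region 0 ≤ x ≤ 3, 0 ≤ y ≤ 4. Evaluating the double integral:

    ∬_D (57x^2 + 38) dA = ∫_0^{3} ∫_0^{4} (57x^2 + 38) dy dx.

Inner (y from 0 to 4): 228x^2 + 152.
Outer (x from 0 to 3): 2508.

Therefore ∮_C P dx + Q dy = 2508.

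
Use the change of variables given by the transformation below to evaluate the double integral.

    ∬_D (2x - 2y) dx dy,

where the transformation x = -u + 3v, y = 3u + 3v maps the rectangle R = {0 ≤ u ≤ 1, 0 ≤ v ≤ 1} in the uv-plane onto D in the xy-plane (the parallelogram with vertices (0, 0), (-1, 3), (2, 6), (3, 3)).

Compute the Jacobian determinant of (x, y) with respect to (u, v):

    ∂(x,y)/∂(u,v) = | -1  3 | = (-1)(3) - (3)(3) = -12.
                   | 3  3 |

Its absolute value is |J| = 12 (the area scaling factor).

Substituting x = -u + 3v, y = 3u + 3v into the integrand,

    2x - 2y → -8u,

so the integral becomes

    ∬_R (-8u) · |J| du dv = ∫_0^1 ∫_0^1 (-96u) dv du.

Inner (v): -96u.
Outer (u): -48.

Therefore ∬_D (2x - 2y) dx dy = -48.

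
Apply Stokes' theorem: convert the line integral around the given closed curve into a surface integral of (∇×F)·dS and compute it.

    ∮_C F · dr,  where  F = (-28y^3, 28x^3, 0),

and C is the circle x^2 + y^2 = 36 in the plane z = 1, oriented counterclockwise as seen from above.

Let S be the flat disk x^2 + y^2 ≤ 36 in the plane z = 1, with upward unit normal n̂ = ẑ. By Stokes' theorem,

    ∮_C F · dr = ∬_S (∇ × F) · n̂ dS = ∬_D (curl F)_z dA,

where D is the disk x^2 + y^2 ≤ 36.

Compute the curl of F = (-28y^3, 28x^3, 0):
    (∇ × F)_x = ∂F_z/∂y - ∂F_y/∂z = 0,
    (∇ × F)_y = ∂F_x/∂z - ∂F_z/∂x = 0,
    (∇ × F)_z = ∂F_y/∂x - ∂F_x/∂y = 84x^2 + 84y^2.

On z = 1, (curl F)_z = 84x^2 + 84y^2.

Convert to polar (x = r cos θ, y = r sin θ, dA = r dr dθ); the integrand becomes 84r^2, so

    ∬_D (curl F)_z dA = ∫_0^{2π} ∫_0^{6} (84r^2) · r dr dθ.

Inner (r from 0 to 6): 27216.
Outer (θ from 0 to 2π): 54432π.

Therefore ∮_C F · dr = 54432π.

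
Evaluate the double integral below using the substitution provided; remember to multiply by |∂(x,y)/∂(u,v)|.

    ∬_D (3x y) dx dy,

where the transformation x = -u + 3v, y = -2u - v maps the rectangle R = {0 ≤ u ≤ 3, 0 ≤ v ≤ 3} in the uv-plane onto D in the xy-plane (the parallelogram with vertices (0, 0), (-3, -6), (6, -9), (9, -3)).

Compute the Jacobian determinant of (x, y) with respect to (u, v):

    ∂(x,y)/∂(u,v) = | -1  3 | = (-1)(-1) - (3)(-2) = 7.
                   | -2  -1 |

Its absolute value is |J| = 7 (the area scaling factor).

Substituting x = -u + 3v, y = -2u - v into the integrand,

    3x y → 6u^2 - 15u v - 9v^2,

so the integral becomes

    ∬_R (6u^2 - 15u v - 9v^2) · |J| du dv = ∫_0^3 ∫_0^3 (42u^2 - 105u v - 63v^2) dv du.

Inner (v): 126u^2 - 945u/2 - 567.
Outer (u): -10773/4.

Therefore ∬_D (3x y) dx dy = -10773/4.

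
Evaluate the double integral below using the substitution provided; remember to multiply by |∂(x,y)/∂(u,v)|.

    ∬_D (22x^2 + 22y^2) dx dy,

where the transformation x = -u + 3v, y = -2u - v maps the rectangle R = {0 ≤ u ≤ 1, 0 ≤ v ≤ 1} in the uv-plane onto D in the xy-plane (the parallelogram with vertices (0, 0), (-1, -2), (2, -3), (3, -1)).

Compute the Jacobian determinant of (x, y) with respect to (u, v):

    ∂(x,y)/∂(u,v) = | -1  3 | = (-1)(-1) - (3)(-2) = 7.
                   | -2  -1 |

Its absolute value is |J| = 7 (the area scaling factor).

Substituting x = -u + 3v, y = -2u - v into the integrand,

    22x^2 + 22y^2 → 110u^2 - 44u v + 220v^2,

so the integral becomes

    ∬_R (110u^2 - 44u v + 220v^2) · |J| du dv = ∫_0^1 ∫_0^1 (770u^2 - 308u v + 1540v^2) dv du.

Inner (v): 770u^2 - 154u + 1540/3.
Outer (u): 693.

Therefore ∬_D (22x^2 + 22y^2) dx dy = 693.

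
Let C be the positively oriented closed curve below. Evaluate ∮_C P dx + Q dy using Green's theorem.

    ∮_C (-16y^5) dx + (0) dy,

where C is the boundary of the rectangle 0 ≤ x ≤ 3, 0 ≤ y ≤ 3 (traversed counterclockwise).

Green's theorem converts the closed line integral into a double integral over the enclosed region D:

    ∮_C P dx + Q dy = ∬_D (∂Q/∂x - ∂P/∂y) dA.

Here P = -16y^5, Q = 0, so

    ∂Q/∂x = 0,    ∂P/∂y = -80y^4,
    ∂Q/∂x - ∂P/∂y = 80y^4.

D is the region 0 ≤ x ≤ 3, 0 ≤ y ≤ 3. Evaluating the double integral:

    ∬_D (80y^4) dA = ∫_0^{3} ∫_0^{3} (80y^4) dy dx.

Inner (y from 0 to 3): 3888.
Outer (x from 0 to 3): 11664.

Therefore ∮_C P dx + Q dy = 11664.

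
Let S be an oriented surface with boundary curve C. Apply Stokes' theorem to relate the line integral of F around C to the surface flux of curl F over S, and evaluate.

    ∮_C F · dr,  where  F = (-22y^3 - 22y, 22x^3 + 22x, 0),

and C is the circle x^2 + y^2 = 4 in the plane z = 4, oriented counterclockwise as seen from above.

Let S be the flat disk x^2 + y^2 ≤ 4 in the plane z = 4, with upward unit normal n̂ = ẑ. By Stokes' theorem,

    ∮_C F · dr = ∬_S (∇ × F) · n̂ dS = ∬_D (curl F)_z dA,

where D is the disk x^2 + y^2 ≤ 4.

Compute the curl of F = (-22y^3 - 22y, 22x^3 + 22x, 0):
    (∇ × F)_x = ∂F_z/∂y - ∂F_y/∂z = 0,
    (∇ × F)_y = ∂F_x/∂z - ∂F_z/∂x = 0,
    (∇ × F)_z = ∂F_y/∂x - ∂F_x/∂y = 66x^2 + 66y^2 + 44.

On z = 4, (curl F)_z = 66x^2 + 66y^2 + 44.

Convert to polar (x = r cos θ, y = r sin θ, dA = r dr dθ); the integrand becomes 66r^2 + 44, so

    ∬_D (curl F)_z dA = ∫_0^{2π} ∫_0^{2} (66r^2 + 44) · r dr dθ.

Inner (r from 0 to 2): 352.
Outer (θ from 0 to 2π): 704π.

Therefore ∮_C F · dr = 704π.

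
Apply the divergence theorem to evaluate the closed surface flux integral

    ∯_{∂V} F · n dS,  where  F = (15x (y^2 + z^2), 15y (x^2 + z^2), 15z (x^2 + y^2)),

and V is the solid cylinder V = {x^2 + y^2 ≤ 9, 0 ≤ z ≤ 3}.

By the divergence theorem,

    ∯_{∂V} F · n dS = ∭_V (∇ · F) dV.

Compute the divergence:
    ∇ · F = ∂F_x/∂x + ∂F_y/∂y + ∂F_z/∂z = 15y^2 + 15z^2 + 15x^2 + 15z^2 + 15x^2 + 15y^2 = 30x^2 + 30y^2 + 30z^2.

In cylindrical coordinates, x = r cos(θ), y = r sin(θ), z = z, dV = r dr dθ dz, with 0 ≤ r ≤ 3, 0 ≤ θ ≤ 2π, 0 ≤ z ≤ 3.

The integrand, after substitution and multiplying by the volume element, becomes (30r^2 + 30z^2) · r, so

    ∭_V (∇·F) dV = ∫_0^{2π} ∫_0^{3} ∫_0^{3} (30r^2 + 30z^2) · r dz dr dθ.

Inner (z from 0 to 3): 90r (r^2 + 3).
Middle (r from 0 to 3): 6075/2.
Outer (θ from 0 to 2π): 6075π.

Therefore ∯_{∂V} F · n dS = 6075π.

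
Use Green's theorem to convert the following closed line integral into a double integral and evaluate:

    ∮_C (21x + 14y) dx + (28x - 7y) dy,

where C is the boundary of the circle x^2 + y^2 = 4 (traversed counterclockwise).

Green's theorem converts the closed line integral into a double integral over the enclosed region D:

    ∮_C P dx + Q dy = ∬_D (∂Q/∂x - ∂P/∂y) dA.

Here P = 21x + 14y, Q = 28x - 7y, so

    ∂Q/∂x = 28,    ∂P/∂y = 14,
    ∂Q/∂x - ∂P/∂y = 14.

D is the region x^2 + y^2 ≤ 4. Evaluating the double integral:

In polar coordinates (x = r cos θ, y = r sin θ, dA = r dr dθ) the integrand becomes 14, so

    ∬_D (14) dA = ∫_0^{2π} ∫_0^{2} (14) · r dr dθ.

Inner (r from 0 to 2): 28.
Outer (θ from 0 to 2π): 56π.

Therefore ∮_C P dx + Q dy = 56π.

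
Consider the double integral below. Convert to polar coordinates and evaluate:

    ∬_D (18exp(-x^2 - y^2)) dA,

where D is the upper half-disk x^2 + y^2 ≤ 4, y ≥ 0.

The region D is 0 ≤ r ≤ 2, 0 ≤ θ ≤ π in polar coordinates, where x = r cos(θ), y = r sin(θ), and dA = r dr dθ.

Under the substitution, the integrand becomes 18exp(-r^2), so

    ∬_D (18exp(-x^2 - y^2)) dA = ∫_{0}^{π} ∫_{0}^{2} (18exp(-r^2)) · r dr dθ.

Inner integral (in r): ∫_{0}^{2} (18exp(-r^2)) · r dr = 9 - 9exp(-4).

Outer integral (in θ): ∫_{0}^{π} (9 - 9exp(-4)) dθ = -9π exp(-4) + 9π.

Therefore ∬_D (18exp(-x^2 - y^2)) dA = -9π exp(-4) + 9π.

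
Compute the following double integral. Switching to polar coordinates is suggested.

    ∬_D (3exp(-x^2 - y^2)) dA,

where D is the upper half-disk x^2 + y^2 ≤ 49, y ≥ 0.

The region D is 0 ≤ r ≤ 7, 0 ≤ θ ≤ π in polar coordinates, where x = r cos(θ), y = r sin(θ), and dA = r dr dθ.

Under the substitution, the integrand becomes 3exp(-r^2), so

    ∬_D (3exp(-x^2 - y^2)) dA = ∫_{0}^{π} ∫_{0}^{7} (3exp(-r^2)) · r dr dθ.

Inner integral (in r): ∫_{0}^{7} (3exp(-r^2)) · r dr = 3/2 - 3exp(-49)/2.

Outer integral (in θ): ∫_{0}^{π} (3/2 - 3exp(-49)/2) dθ = -3π (1 - exp(49))exp(-49)/2.

Therefore ∬_D (3exp(-x^2 - y^2)) dA = -3π (1 - exp(49))exp(-49)/2.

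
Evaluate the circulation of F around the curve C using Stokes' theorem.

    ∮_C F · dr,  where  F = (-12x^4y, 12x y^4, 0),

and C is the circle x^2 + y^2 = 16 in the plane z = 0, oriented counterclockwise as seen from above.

Let S be the flat disk x^2 + y^2 ≤ 16 in the plane z = 0, with upward unit normal n̂ = ẑ. By Stokes' theorem,

    ∮_C F · dr = ∬_S (∇ × F) · n̂ dS = ∬_D (curl F)_z dA,

where D is the disk x^2 + y^2 ≤ 16.

Compute the curl of F = (-12x^4y, 12x y^4, 0):
    (∇ × F)_x = ∂F_z/∂y - ∂F_y/∂z = 0,
    (∇ × F)_y = ∂F_x/∂z - ∂F_z/∂x = 0,
    (∇ × F)_z = ∂F_y/∂x - ∂F_x/∂y = 12x^4 + 12y^4.

On z = 0, (curl F)_z = 12x^4 + 12y^4.

Convert to polar (x = r cos θ, y = r sin θ, dA = r dr dθ); the integrand becomes 12r^4(sin(θ)^4 + cos(θ)^4), so

    ∬_D (curl F)_z dA = ∫_0^{2π} ∫_0^{4} (12r^4(sin(θ)^4 + cos(θ)^4)) · r dr dθ.

Inner (r from 0 to 4): 8192sin(θ)^4 + 8192cos(θ)^4.
Outer (θ from 0 to 2π): 12288π.

Therefore ∮_C F · dr = 12288π.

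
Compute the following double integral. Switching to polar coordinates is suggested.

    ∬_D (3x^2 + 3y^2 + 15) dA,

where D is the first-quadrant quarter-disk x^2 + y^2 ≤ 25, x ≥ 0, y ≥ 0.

The region D is 0 ≤ r ≤ 5, 0 ≤ θ ≤ π/2 in polar coordinates, where x = r cos(θ), y = r sin(θ), and dA = r dr dθ.

Under the substitution, the integrand becomes 3r^2 + 15, so

    ∬_D (3x^2 + 3y^2 + 15) dA = ∫_{0}^{π/2} ∫_{0}^{5} (3r^2 + 15) · r dr dθ.

Inner integral (in r): ∫_{0}^{5} (3r^2 + 15) · r dr = 2625/4.

Outer integral (in θ): ∫_{0}^{π/2} (2625/4) dθ = 2625π/8.

Therefore ∬_D (3x^2 + 3y^2 + 15) dA = 2625π/8.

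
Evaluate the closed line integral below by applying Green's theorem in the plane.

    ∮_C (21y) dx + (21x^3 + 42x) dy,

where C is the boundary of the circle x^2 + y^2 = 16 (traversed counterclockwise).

Green's theorem converts the closed line integral into a double integral over the enclosed region D:

    ∮_C P dx + Q dy = ∬_D (∂Q/∂x - ∂P/∂y) dA.

Here P = 21y, Q = 21x^3 + 42x, so

    ∂Q/∂x = 63x^2 + 42,    ∂P/∂y = 21,
    ∂Q/∂x - ∂P/∂y = 63x^2 + 21.

D is the region x^2 + y^2 ≤ 16. Evaluating the double integral:

In polar coordinates (x = r cos θ, y = r sin θ, dA = r dr dθ) the integrand becomes 63r^2cos(θ)^2 + 21, so

    ∬_D (63x^2 + 21) dA = ∫_0^{2π} ∫_0^{4} (63r^2cos(θ)^2 + 21) · r dr dθ.

Inner (r from 0 to 4): 4032cos(θ)^2 + 168.
Outer (θ from 0 to 2π): 4368π.

Therefore ∮_C P dx + Q dy = 4368π.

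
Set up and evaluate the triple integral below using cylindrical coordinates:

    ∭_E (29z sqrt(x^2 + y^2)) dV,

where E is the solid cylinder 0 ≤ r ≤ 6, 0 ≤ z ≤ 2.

In cylindrical coordinates, x = r cos(θ), y = r sin(θ), z = z, and dV = r dr dθ dz.

The integrand becomes 29r z, so

    ∭_E (29z sqrt(x^2 + y^2)) dV = ∫_{0}^{2π} ∫_{0}^{6} ∫_{0}^{2} (29r z) · r dz dr dθ.

Inner (z): 58r^2.
Middle (r from 0 to 6): 4176.
Outer (θ): 8352π.

Therefore the triple integral equals 8352π.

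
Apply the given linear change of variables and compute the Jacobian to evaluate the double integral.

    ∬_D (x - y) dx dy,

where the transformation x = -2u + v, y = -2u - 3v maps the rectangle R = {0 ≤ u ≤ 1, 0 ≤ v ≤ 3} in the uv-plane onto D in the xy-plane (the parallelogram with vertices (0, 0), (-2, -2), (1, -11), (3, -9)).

Compute the Jacobian determinant of (x, y) with respect to (u, v):

    ∂(x,y)/∂(u,v) = | -2  1 | = (-2)(-3) - (1)(-2) = 8.
                   | -2  -3 |

Its absolute value is |J| = 8 (the area scaling factor).

Substituting x = -2u + v, y = -2u - 3v into the integrand,

    x - y → 4v,

so the integral becomes

    ∬_R (4v) · |J| du dv = ∫_0^1 ∫_0^3 (32v) dv du.

Inner (v): 144.
Outer (u): 144.

Therefore ∬_D (x - y) dx dy = 144.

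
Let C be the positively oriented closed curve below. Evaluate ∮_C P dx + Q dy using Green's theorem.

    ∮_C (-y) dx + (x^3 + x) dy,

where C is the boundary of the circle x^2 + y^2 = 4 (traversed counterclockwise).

Green's theorem converts the closed line integral into a double integral over the enclosed region D:

    ∮_C P dx + Q dy = ∬_D (∂Q/∂x - ∂P/∂y) dA.

Here P = -y, Q = x^3 + x, so

    ∂Q/∂x = 3x^2 + 1,    ∂P/∂y = -1,
    ∂Q/∂x - ∂P/∂y = 3x^2 + 2.

D is the region x^2 + y^2 ≤ 4. Evaluating the double integral:

In polar coordinates (x = r cos θ, y = r sin θ, dA = r dr dθ) the integrand becomes 3r^2cos(θ)^2 + 2, so

    ∬_D (3x^2 + 2) dA = ∫_0^{2π} ∫_0^{2} (3r^2cos(θ)^2 + 2) · r dr dθ.

Inner (r from 0 to 2): 12cos(θ)^2 + 4.
Outer (θ from 0 to 2π): 20π.

Therefore ∮_C P dx + Q dy = 20π.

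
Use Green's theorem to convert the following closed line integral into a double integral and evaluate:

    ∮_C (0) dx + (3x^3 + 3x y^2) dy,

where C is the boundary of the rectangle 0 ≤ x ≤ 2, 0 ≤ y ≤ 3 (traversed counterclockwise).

Green's theorem converts the closed line integral into a double integral over the enclosed region D:

    ∮_C P dx + Q dy = ∬_D (∂Q/∂x - ∂P/∂y) dA.

Here P = 0, Q = 3x^3 + 3x y^2, so

    ∂Q/∂x = 9x^2 + 3y^2,    ∂P/∂y = 0,
    ∂Q/∂x - ∂P/∂y = 9x^2 + 3y^2.

D is the region 0 ≤ x ≤ 2, 0 ≤ y ≤ 3. Evaluating the double integral:

    ∬_D (9x^2 + 3y^2) dA = ∫_0^{2} ∫_0^{3} (9x^2 + 3y^2) dy dx.

Inner (y from 0 to 3): 27x^2 + 27.
Outer (x from 0 to 2): 126.

Therefore ∮_C P dx + Q dy = 126.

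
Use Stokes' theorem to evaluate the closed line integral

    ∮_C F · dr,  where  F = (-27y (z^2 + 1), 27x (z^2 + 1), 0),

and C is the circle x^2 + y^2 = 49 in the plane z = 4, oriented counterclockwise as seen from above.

Let S be the flat disk x^2 + y^2 ≤ 49 in the plane z = 4, with upward unit normal n̂ = ẑ. By Stokes' theorem,

    ∮_C F · dr = ∬_S (∇ × F) · n̂ dS = ∬_D (curl F)_z dA,

where D is the disk x^2 + y^2 ≤ 49.

Compute the curl of F = (-27y (z^2 + 1), 27x (z^2 + 1), 0):
    (∇ × F)_x = ∂F_z/∂y - ∂F_y/∂z = -54x z,
    (∇ × F)_y = ∂F_x/∂z - ∂F_z/∂x = -54y z,
    (∇ × F)_z = ∂F_y/∂x - ∂F_x/∂y = 54z^2 + 54.

On z = 4, (curl F)_z = 918.

Convert to polar (x = r cos θ, y = r sin θ, dA = r dr dθ); the integrand becomes 918, so

    ∬_D (curl F)_z dA = ∫_0^{2π} ∫_0^{7} (918) · r dr dθ.

Inner (r from 0 to 7): 22491.
Outer (θ from 0 to 2π): 44982π.

Therefore ∮_C F · dr = 44982π.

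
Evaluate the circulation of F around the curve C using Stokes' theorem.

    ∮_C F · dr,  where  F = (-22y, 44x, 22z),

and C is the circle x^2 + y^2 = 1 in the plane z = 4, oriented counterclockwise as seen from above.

Let S be the flat disk x^2 + y^2 ≤ 1 in the plane z = 4, with upward unit normal n̂ = ẑ. By Stokes' theorem,

    ∮_C F · dr = ∬_S (∇ × F) · n̂ dS = ∬_D (curl F)_z dA,

where D is the disk x^2 + y^2 ≤ 1.

Compute the curl of F = (-22y, 44x, 22z):
    (∇ × F)_x = ∂F_z/∂y - ∂F_y/∂z = 0,
    (∇ × F)_y = ∂F_x/∂z - ∂F_z/∂x = 0,
    (∇ × F)_z = ∂F_y/∂x - ∂F_x/∂y = 66.

On z = 4, (curl F)_z = 66.

Convert to polar (x = r cos θ, y = r sin θ, dA = r dr dθ); the integrand becomes 66, so

    ∬_D (curl F)_z dA = ∫_0^{2π} ∫_0^{1} (66) · r dr dθ.

Inner (r from 0 to 1): 33.
Outer (θ from 0 to 2π): 66π.

Therefore ∮_C F · dr = 66π.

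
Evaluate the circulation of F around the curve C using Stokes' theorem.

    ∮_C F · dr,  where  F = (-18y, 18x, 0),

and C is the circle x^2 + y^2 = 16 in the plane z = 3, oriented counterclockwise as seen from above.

Let S be the flat disk x^2 + y^2 ≤ 16 in the plane z = 3, with upward unit normal n̂ = ẑ. By Stokes' theorem,

    ∮_C F · dr = ∬_S (∇ × F) · n̂ dS = ∬_D (curl F)_z dA,

where D is the disk x^2 + y^2 ≤ 16.

Compute the curl of F = (-18y, 18x, 0):
    (∇ × F)_x = ∂F_z/∂y - ∂F_y/∂z = 0,
    (∇ × F)_y = ∂F_x/∂z - ∂F_z/∂x = 0,
    (∇ × F)_z = ∂F_y/∂x - ∂F_x/∂y = 36.

On z = 3, (curl F)_z = 36.

Convert to polar (x = r cos θ, y = r sin θ, dA = r dr dθ); the integrand becomes 36, so

    ∬_D (curl F)_z dA = ∫_0^{2π} ∫_0^{4} (36) · r dr dθ.

Inner (r from 0 to 4): 288.
Outer (θ from 0 to 2π): 576π.

Therefore ∮_C F · dr = 576π.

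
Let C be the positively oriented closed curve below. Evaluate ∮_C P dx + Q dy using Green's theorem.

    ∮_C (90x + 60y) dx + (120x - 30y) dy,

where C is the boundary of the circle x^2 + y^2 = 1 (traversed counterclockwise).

Green's theorem converts the closed line integral into a double integral over the enclosed region D:

    ∮_C P dx + Q dy = ∬_D (∂Q/∂x - ∂P/∂y) dA.

Here P = 90x + 60y, Q = 120x - 30y, so

    ∂Q/∂x = 120,    ∂P/∂y = 60,
    ∂Q/∂x - ∂P/∂y = 60.

D is the region x^2 + y^2 ≤ 1. Evaluating the double integral:

In polar coordinates (x = r cos θ, y = r sin θ, dA = r dr dθ) the integrand becomes 60, so

    ∬_D (60) dA = ∫_0^{2π} ∫_0^{1} (60) · r dr dθ.

Inner (r from 0 to 1): 30.
Outer (θ from 0 to 2π): 60π.

Therefore ∮_C P dx + Q dy = 60π.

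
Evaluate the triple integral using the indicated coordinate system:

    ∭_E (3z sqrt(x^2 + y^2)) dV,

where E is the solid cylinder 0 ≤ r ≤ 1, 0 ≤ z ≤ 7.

In cylindrical coordinates, x = r cos(θ), y = r sin(θ), z = z, and dV = r dr dθ dz.

The integrand becomes 3r z, so

    ∭_E (3z sqrt(x^2 + y^2)) dV = ∫_{0}^{2π} ∫_{0}^{1} ∫_{0}^{7} (3r z) · r dz dr dθ.

Inner (z): 147r^2/2.
Middle (r from 0 to 1): 49/2.
Outer (θ): 49π.

Therefore the triple integral equals 49π.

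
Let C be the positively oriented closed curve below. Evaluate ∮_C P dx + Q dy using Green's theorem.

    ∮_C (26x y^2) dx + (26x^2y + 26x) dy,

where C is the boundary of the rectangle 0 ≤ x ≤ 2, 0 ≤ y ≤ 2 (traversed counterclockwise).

Green's theorem converts the closed line integral into a double integral over the enclosed region D:

    ∮_C P dx + Q dy = ∬_D (∂Q/∂x - ∂P/∂y) dA.

Here P = 26x y^2, Q = 26x^2y + 26x, so

    ∂Q/∂x = 52x y + 26,    ∂P/∂y = 52x y,
    ∂Q/∂x - ∂P/∂y = 26.

D is the region 0 ≤ x ≤ 2, 0 ≤ y ≤ 2. Evaluating the double integral:

    ∬_D (26) dA = ∫_0^{2} ∫_0^{2} (26) dy dx.

Inner (y from 0 to 2): 52.
Outer (x from 0 to 2): 104.

Therefore ∮_C P dx + Q dy = 104.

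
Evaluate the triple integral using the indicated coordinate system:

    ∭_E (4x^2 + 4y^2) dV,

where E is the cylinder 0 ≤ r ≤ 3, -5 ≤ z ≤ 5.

In cylindrical coordinates, x = r cos(θ), y = r sin(θ), z = z, and dV = r dr dθ dz.

The integrand becomes 4r^2, so

    ∭_E (4x^2 + 4y^2) dV = ∫_{0}^{2π} ∫_{0}^{3} ∫_{-5}^{5} (4r^2) · r dz dr dθ.

Inner (z): 40r^3.
Middle (r from 0 to 3): 810.
Outer (θ): 1620π.

Therefore the triple integral equals 1620π.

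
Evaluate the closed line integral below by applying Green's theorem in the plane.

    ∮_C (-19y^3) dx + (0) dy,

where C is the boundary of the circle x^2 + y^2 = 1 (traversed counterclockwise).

Green's theorem converts the closed line integral into a double integral over the enclosed region D:

    ∮_C P dx + Q dy = ∬_D (∂Q/∂x - ∂P/∂y) dA.

Here P = -19y^3, Q = 0, so

    ∂Q/∂x = 0,    ∂P/∂y = -57y^2,
    ∂Q/∂x - ∂P/∂y = 57y^2.

D is the region x^2 + y^2 ≤ 1. Evaluating the double integral:

In polar coordinates (x = r cos θ, y = r sin θ, dA = r dr dθ) the integrand becomes 57r^2sin(θ)^2, so

    ∬_D (57y^2) dA = ∫_0^{2π} ∫_0^{1} (57r^2sin(θ)^2) · r dr dθ.

Inner (r from 0 to 1): 57sin(θ)^2/4.
Outer (θ from 0 to 2π): 57π/4.

Therefore ∮_C P dx + Q dy = 57π/4.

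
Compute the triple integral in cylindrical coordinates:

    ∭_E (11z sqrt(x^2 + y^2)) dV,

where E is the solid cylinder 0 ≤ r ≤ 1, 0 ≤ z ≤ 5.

In cylindrical coordinates, x = r cos(θ), y = r sin(θ), z = z, and dV = r dr dθ dz.

The integrand becomes 11r z, so

    ∭_E (11z sqrt(x^2 + y^2)) dV = ∫_{0}^{2π} ∫_{0}^{1} ∫_{0}^{5} (11r z) · r dz dr dθ.

Inner (z): 275r^2/2.
Middle (r from 0 to 1): 275/6.
Outer (θ): 275π/3.

Therefore the triple integral equals 275π/3.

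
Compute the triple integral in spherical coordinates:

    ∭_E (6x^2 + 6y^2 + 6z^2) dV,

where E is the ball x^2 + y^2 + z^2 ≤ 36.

In spherical coordinates, x = ρ sin(φ) cos(θ), y = ρ sin(φ) sin(θ), z = ρ cos(φ), and dV = ρ^2 sin(φ) dρ dφ dθ.

The integrand becomes 6ρ^2, so

    ∭_E (6x^2 + 6y^2 + 6z^2) dV = ∫_{0}^{2π} ∫_{0}^{π} ∫_{0}^{6} (6ρ^2) · ρ^2 sin(φ) dρ dφ dθ.

Inner (ρ): 46656sin(φ)/5.
Middle (φ): 93312/5.
Outer (θ): 186624π/5.

Therefore the triple integral equals 186624π/5.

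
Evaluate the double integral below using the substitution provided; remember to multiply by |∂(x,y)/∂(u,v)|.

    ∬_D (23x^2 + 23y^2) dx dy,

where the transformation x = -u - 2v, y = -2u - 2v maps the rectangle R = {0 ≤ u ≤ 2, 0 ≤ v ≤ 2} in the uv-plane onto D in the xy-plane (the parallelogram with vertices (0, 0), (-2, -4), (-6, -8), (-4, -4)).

Compute the Jacobian determinant of (x, y) with respect to (u, v):

    ∂(x,y)/∂(u,v) = | -1  -2 | = (-1)(-2) - (-2)(-2) = -2.
                   | -2  -2 |

Its absolute value is |J| = 2 (the area scaling factor).

Substituting x = -u - 2v, y = -2u - 2v into the integrand,

    23x^2 + 23y^2 → 115u^2 + 276u v + 184v^2,

so the integral becomes

    ∬_R (115u^2 + 276u v + 184v^2) · |J| du dv = ∫_0^2 ∫_0^2 (230u^2 + 552u v + 368v^2) dv du.

Inner (v): 460u^2 + 1104u + 2944/3.
Outer (u): 16192/3.

Therefore ∬_D (23x^2 + 23y^2) dx dy = 16192/3.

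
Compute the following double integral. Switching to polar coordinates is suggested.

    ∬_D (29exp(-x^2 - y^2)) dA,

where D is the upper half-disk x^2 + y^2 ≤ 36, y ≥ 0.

The region D is 0 ≤ r ≤ 6, 0 ≤ θ ≤ π in polar coordinates, where x = r cos(θ), y = r sin(θ), and dA = r dr dθ.

Under the substitution, the integrand becomes 29exp(-r^2), so

    ∬_D (29exp(-x^2 - y^2)) dA = ∫_{0}^{π} ∫_{0}^{6} (29exp(-r^2)) · r dr dθ.

Inner integral (in r): ∫_{0}^{6} (29exp(-r^2)) · r dr = 29/2 - 29exp(-36)/2.

Outer integral (in θ): ∫_{0}^{π} (29/2 - 29exp(-36)/2) dθ = -29π (1 - exp(36))exp(-36)/2.

Therefore ∬_D (29exp(-x^2 - y^2)) dA = -29π (1 - exp(36))exp(-36)/2.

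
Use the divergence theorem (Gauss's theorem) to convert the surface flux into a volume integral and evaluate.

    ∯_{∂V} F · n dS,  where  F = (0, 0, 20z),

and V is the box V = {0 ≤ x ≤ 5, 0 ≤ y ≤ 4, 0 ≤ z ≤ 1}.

By the divergence theorem,

    ∯_{∂V} F · n dS = ∭_V (∇ · F) dV.

Compute the divergence:
    ∇ · F = ∂F_x/∂x + ∂F_y/∂y + ∂F_z/∂z = 0 + 0 + 20 = 20.

V is a rectangular box, so dV = dx dy dz with 0 ≤ x ≤ 5, 0 ≤ y ≤ 4, 0 ≤ z ≤ 1.

Integrate (20) over V as an iterated integral:

    ∭_V (∇·F) dV = ∫_0^{5} ∫_0^{4} ∫_0^{1} (20) dz dy dx.

Inner (z from 0 to 1): 20.
Middle (y from 0 to 4): 80.
Outer (x from 0 to 5): 400.

Therefore ∯_{∂V} F · n dS = 400.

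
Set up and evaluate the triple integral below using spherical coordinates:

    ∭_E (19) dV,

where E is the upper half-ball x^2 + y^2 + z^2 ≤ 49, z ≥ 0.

In spherical coordinates, x = ρ sin(φ) cos(θ), y = ρ sin(φ) sin(θ), z = ρ cos(φ), and dV = ρ^2 sin(φ) dρ dφ dθ.

The integrand becomes 19, so

    ∭_E (19) dV = ∫_{0}^{2π} ∫_{0}^{π/2} ∫_{0}^{7} (19) · ρ^2 sin(φ) dρ dφ dθ.

Inner (ρ): 6517sin(φ)/3.
Middle (φ): 6517/3.
Outer (θ): 13034π/3.

Therefore the triple integral equals 13034π/3.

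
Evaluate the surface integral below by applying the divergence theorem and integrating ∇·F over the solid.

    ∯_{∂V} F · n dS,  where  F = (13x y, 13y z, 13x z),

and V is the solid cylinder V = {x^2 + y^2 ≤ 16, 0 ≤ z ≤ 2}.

By the divergence theorem,

    ∯_{∂V} F · n dS = ∭_V (∇ · F) dV.

Compute the divergence:
    ∇ · F = ∂F_x/∂x + ∂F_y/∂y + ∂F_z/∂z = 13y + 13z + 13x = 13x + 13y + 13z.

In cylindrical coordinates, x = r cos(θ), y = r sin(θ), z = z, dV = r dr dθ dz, with 0 ≤ r ≤ 4, 0 ≤ θ ≤ 2π, 0 ≤ z ≤ 2.

The integrand, after substitution and multiplying by the volume element, becomes (13sqrt(2)r sin(θ + π/4) + 13z) · r, so

    ∭_V (∇·F) dV = ∫_0^{2π} ∫_0^{4} ∫_0^{2} (13sqrt(2)r sin(θ + π/4) + 13z) · r dz dr dθ.

Inner (z from 0 to 2): 26r (sqrt(2)r sin(θ + π/4) + 1).
Middle (r from 0 to 4): 1664sqrt(2)sin(θ + π/4)/3 + 208.
Outer (θ from 0 to 2π): 416π.

Therefore ∯_{∂V} F · n dS = 416π.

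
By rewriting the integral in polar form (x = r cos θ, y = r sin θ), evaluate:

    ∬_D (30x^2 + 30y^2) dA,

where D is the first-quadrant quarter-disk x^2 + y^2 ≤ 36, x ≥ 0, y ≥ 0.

The region D is 0 ≤ r ≤ 6, 0 ≤ θ ≤ π/2 in polar coordinates, where x = r cos(θ), y = r sin(θ), and dA = r dr dθ.

Under the substitution, the integrand becomes 30r^2, so

    ∬_D (30x^2 + 30y^2) dA = ∫_{0}^{π/2} ∫_{0}^{6} (30r^2) · r dr dθ.

Inner integral (in r): ∫_{0}^{6} (30r^2) · r dr = 9720.

Outer integral (in θ): ∫_{0}^{π/2} (9720) dθ = 4860π.

Therefore ∬_D (30x^2 + 30y^2) dA = 4860π.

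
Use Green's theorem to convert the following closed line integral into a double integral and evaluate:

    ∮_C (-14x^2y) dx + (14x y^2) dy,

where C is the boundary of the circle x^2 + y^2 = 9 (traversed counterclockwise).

Green's theorem converts the closed line integral into a double integral over the enclosed region D:

    ∮_C P dx + Q dy = ∬_D (∂Q/∂x - ∂P/∂y) dA.

Here P = -14x^2y, Q = 14x y^2, so

    ∂Q/∂x = 14y^2,    ∂P/∂y = -14x^2,
    ∂Q/∂x - ∂P/∂y = 14x^2 + 14y^2.

D is the region x^2 + y^2 ≤ 9. Evaluating the double integral:

In polar coordinates (x = r cos θ, y = r sin θ, dA = r dr dθ) the integrand becomes 14r^2, so

    ∬_D (14x^2 + 14y^2) dA = ∫_0^{2π} ∫_0^{3} (14r^2) · r dr dθ.

Inner (r from 0 to 3): 567/2.
Outer (θ from 0 to 2π): 567π.

Therefore ∮_C P dx + Q dy = 567π.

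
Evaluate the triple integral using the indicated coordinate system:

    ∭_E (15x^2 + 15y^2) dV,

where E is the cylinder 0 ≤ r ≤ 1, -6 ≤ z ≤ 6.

In cylindrical coordinates, x = r cos(θ), y = r sin(θ), z = z, and dV = r dr dθ dz.

The integrand becomes 15r^2, so

    ∭_E (15x^2 + 15y^2) dV = ∫_{0}^{2π} ∫_{0}^{1} ∫_{-6}^{6} (15r^2) · r dz dr dθ.

Inner (z): 180r^3.
Middle (r from 0 to 1): 45.
Outer (θ): 90π.

Therefore the triple integral equals 90π.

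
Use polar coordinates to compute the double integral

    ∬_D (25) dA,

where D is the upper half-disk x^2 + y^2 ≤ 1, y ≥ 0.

The region D is 0 ≤ r ≤ 1, 0 ≤ θ ≤ π in polar coordinates, where x = r cos(θ), y = r sin(θ), and dA = r dr dθ.

Under the substitution, the integrand becomes 25, so

    ∬_D (25) dA = ∫_{0}^{π} ∫_{0}^{1} (25) · r dr dθ.

Inner integral (in r): ∫_{0}^{1} (25) · r dr = 25/2.

Outer integral (in θ): ∫_{0}^{π} (25/2) dθ = 25π/2.

Therefore ∬_D (25) dA = 25π/2.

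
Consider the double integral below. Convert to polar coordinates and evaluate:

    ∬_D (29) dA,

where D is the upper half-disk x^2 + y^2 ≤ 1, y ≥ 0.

The region D is 0 ≤ r ≤ 1, 0 ≤ θ ≤ π in polar coordinates, where x = r cos(θ), y = r sin(θ), and dA = r dr dθ.

Under the substitution, the integrand becomes 29, so

    ∬_D (29) dA = ∫_{0}^{π} ∫_{0}^{1} (29) · r dr dθ.

Inner integral (in r): ∫_{0}^{1} (29) · r dr = 29/2.

Outer integral (in θ): ∫_{0}^{π} (29/2) dθ = 29π/2.

Therefore ∬_D (29) dA = 29π/2.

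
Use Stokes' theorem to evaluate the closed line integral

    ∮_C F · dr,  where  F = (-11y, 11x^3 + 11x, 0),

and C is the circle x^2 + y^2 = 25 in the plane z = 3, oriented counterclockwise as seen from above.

Let S be the flat disk x^2 + y^2 ≤ 25 in the plane z = 3, with upward unit normal n̂ = ẑ. By Stokes' theorem,

    ∮_C F · dr = ∬_S (∇ × F) · n̂ dS = ∬_D (curl F)_z dA,

where D is the disk x^2 + y^2 ≤ 25.

Compute the curl of F = (-11y, 11x^3 + 11x, 0):
    (∇ × F)_x = ∂F_z/∂y - ∂F_y/∂z = 0,
    (∇ × F)_y = ∂F_x/∂z - ∂F_z/∂x = 0,
    (∇ × F)_z = ∂F_y/∂x - ∂F_x/∂y = 33x^2 + 22.

On z = 3, (curl F)_z = 33x^2 + 22.

Convert to polar (x = r cos θ, y = r sin θ, dA = r dr dθ); the integrand becomes 33r^2cos(θ)^2 + 22, so

    ∬_D (curl F)_z dA = ∫_0^{2π} ∫_0^{5} (33r^2cos(θ)^2 + 22) · r dr dθ.

Inner (r from 0 to 5): 20625cos(θ)^2/4 + 275.
Outer (θ from 0 to 2π): 22825π/4.

Therefore ∮_C F · dr = 22825π/4.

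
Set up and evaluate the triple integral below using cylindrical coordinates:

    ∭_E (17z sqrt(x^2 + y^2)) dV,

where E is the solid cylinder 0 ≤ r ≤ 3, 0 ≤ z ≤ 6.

In cylindrical coordinates, x = r cos(θ), y = r sin(θ), z = z, and dV = r dr dθ dz.

The integrand becomes 17r z, so

    ∭_E (17z sqrt(x^2 + y^2)) dV = ∫_{0}^{2π} ∫_{0}^{3} ∫_{0}^{6} (17r z) · r dz dr dθ.

Inner (z): 306r^2.
Middle (r from 0 to 3): 2754.
Outer (θ): 5508π.

Therefore the triple integral equals 5508π.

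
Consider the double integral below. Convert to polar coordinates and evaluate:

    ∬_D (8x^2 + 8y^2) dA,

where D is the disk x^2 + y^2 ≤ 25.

The region D is 0 ≤ r ≤ 5, 0 ≤ θ ≤ 2π in polar coordinates, where x = r cos(θ), y = r sin(θ), and dA = r dr dθ.

Under the substitution, the integrand becomes 8r^2, so

    ∬_D (8x^2 + 8y^2) dA = ∫_{0}^{2π} ∫_{0}^{5} (8r^2) · r dr dθ.

Inner integral (in r): ∫_{0}^{5} (8r^2) · r dr = 1250.

Outer integral (in θ): ∫_{0}^{2π} (1250) dθ = 2500π.

Therefore ∬_D (8x^2 + 8y^2) dA = 2500π.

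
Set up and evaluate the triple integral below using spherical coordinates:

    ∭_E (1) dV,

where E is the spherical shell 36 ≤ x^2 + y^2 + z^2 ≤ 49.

In spherical coordinates, x = ρ sin(φ) cos(θ), y = ρ sin(φ) sin(θ), z = ρ cos(φ), and dV = ρ^2 sin(φ) dρ dφ dθ.

The integrand becomes 1, so

    ∭_E (1) dV = ∫_{0}^{2π} ∫_{0}^{π} ∫_{6}^{7} (1) · ρ^2 sin(φ) dρ dφ dθ.

Inner (ρ): 127sin(φ)/3.
Middle (φ): 254/3.
Outer (θ): 508π/3.

Therefore the triple integral equals 508π/3.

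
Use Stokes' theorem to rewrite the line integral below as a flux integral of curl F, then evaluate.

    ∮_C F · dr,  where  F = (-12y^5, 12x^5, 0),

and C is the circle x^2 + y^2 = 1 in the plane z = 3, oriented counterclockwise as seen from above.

Let S be the flat disk x^2 + y^2 ≤ 1 in the plane z = 3, with upward unit normal n̂ = ẑ. By Stokes' theorem,

    ∮_C F · dr = ∬_S (∇ × F) · n̂ dS = ∬_D (curl F)_z dA,

where D is the disk x^2 + y^2 ≤ 1.

Compute the curl of F = (-12y^5, 12x^5, 0):
    (∇ × F)_x = ∂F_z/∂y - ∂F_y/∂z = 0,
    (∇ × F)_y = ∂F_x/∂z - ∂F_z/∂x = 0,
    (∇ × F)_z = ∂F_y/∂x - ∂F_x/∂y = 60x^4 + 60y^4.

On z = 3, (curl F)_z = 60x^4 + 60y^4.

Convert to polar (x = r cos θ, y = r sin θ, dA = r dr dθ); the integrand becomes 60r^4(sin(θ)^4 + cos(θ)^4), so

    ∬_D (curl F)_z dA = ∫_0^{2π} ∫_0^{1} (60r^4(sin(θ)^4 + cos(θ)^4)) · r dr dθ.

Inner (r from 0 to 1): 10sin(θ)^4 + 10cos(θ)^4.
Outer (θ from 0 to 2π): 15π.

Therefore ∮_C F · dr = 15π.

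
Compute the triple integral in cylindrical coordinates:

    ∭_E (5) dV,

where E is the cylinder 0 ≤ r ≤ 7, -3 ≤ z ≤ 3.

In cylindrical coordinates, x = r cos(θ), y = r sin(θ), z = z, and dV = r dr dθ dz.

The integrand becomes 5, so

    ∭_E (5) dV = ∫_{0}^{2π} ∫_{0}^{7} ∫_{-3}^{3} (5) · r dz dr dθ.

Inner (z): 30r.
Middle (r from 0 to 7): 735.
Outer (θ): 1470π.

Therefore the triple integral equals 1470π.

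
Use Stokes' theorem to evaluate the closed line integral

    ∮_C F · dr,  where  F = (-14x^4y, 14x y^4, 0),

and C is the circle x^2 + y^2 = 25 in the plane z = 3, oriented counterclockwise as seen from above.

Let S be the flat disk x^2 + y^2 ≤ 25 in the plane z = 3, with upward unit normal n̂ = ẑ. By Stokes' theorem,

    ∮_C F · dr = ∬_S (∇ × F) · n̂ dS = ∬_D (curl F)_z dA,

where D is the disk x^2 + y^2 ≤ 25.

Compute the curl of F = (-14x^4y, 14x y^4, 0):
    (∇ × F)_x = ∂F_z/∂y - ∂F_y/∂z = 0,
    (∇ × F)_y = ∂F_x/∂z - ∂F_z/∂x = 0,
    (∇ × F)_z = ∂F_y/∂x - ∂F_x/∂y = 14x^4 + 14y^4.

On z = 3, (curl F)_z = 14x^4 + 14y^4.

Convert to polar (x = r cos θ, y = r sin θ, dA = r dr dθ); the integrand becomes 14r^4(sin(θ)^4 + cos(θ)^4), so

    ∬_D (curl F)_z dA = ∫_0^{2π} ∫_0^{5} (14r^4(sin(θ)^4 + cos(θ)^4)) · r dr dθ.

Inner (r from 0 to 5): 109375sin(θ)^4/3 + 109375cos(θ)^4/3.
Outer (θ from 0 to 2π): 109375π/2.

Therefore ∮_C F · dr = 109375π/2.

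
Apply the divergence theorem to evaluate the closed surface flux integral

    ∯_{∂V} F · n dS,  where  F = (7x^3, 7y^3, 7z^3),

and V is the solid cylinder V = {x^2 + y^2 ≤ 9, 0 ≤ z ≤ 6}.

By the divergence theorem,

    ∯_{∂V} F · n dS = ∭_V (∇ · F) dV.

Compute the divergence:
    ∇ · F = ∂F_x/∂x + ∂F_y/∂y + ∂F_z/∂z = 21x^2 + 21y^2 + 21z^2.

In cylindrical coordinates, x = r cos(θ), y = r sin(θ), z = z, dV = r dr dθ dz, with 0 ≤ r ≤ 3, 0 ≤ θ ≤ 2π, 0 ≤ z ≤ 6.

The integrand, after substitution and multiplying by the volume element, becomes (21r^2 + 21z^2) · r, so

    ∭_V (∇·F) dV = ∫_0^{2π} ∫_0^{3} ∫_0^{6} (21r^2 + 21z^2) · r dz dr dθ.

Inner (z from 0 to 6): 126r (r^2 + 12).
Middle (r from 0 to 3): 18711/2.
Outer (θ from 0 to 2π): 18711π.

Therefore ∯_{∂V} F · n dS = 18711π.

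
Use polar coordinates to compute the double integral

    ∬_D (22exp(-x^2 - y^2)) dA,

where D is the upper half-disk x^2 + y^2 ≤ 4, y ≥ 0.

The region D is 0 ≤ r ≤ 2, 0 ≤ θ ≤ π in polar coordinates, where x = r cos(θ), y = r sin(θ), and dA = r dr dθ.

Under the substitution, the integrand becomes 22exp(-r^2), so

    ∬_D (22exp(-x^2 - y^2)) dA = ∫_{0}^{π} ∫_{0}^{2} (22exp(-r^2)) · r dr dθ.

Inner integral (in r): ∫_{0}^{2} (22exp(-r^2)) · r dr = 11 - 11exp(-4).

Outer integral (in θ): ∫_{0}^{π} (11 - 11exp(-4)) dθ = -11π exp(-4) + 11π.

Therefore ∬_D (22exp(-x^2 - y^2)) dA = -11π exp(-4) + 11π.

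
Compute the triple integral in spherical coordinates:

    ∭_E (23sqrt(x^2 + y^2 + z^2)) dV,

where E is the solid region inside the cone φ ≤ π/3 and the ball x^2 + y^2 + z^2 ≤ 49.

In spherical coordinates, x = ρ sin(φ) cos(θ), y = ρ sin(φ) sin(θ), z = ρ cos(φ), and dV = ρ^2 sin(φ) dρ dφ dθ.

The integrand becomes 23ρ, so

    ∭_E (23sqrt(x^2 + y^2 + z^2)) dV = ∫_{0}^{2π} ∫_{0}^{π/3} ∫_{0}^{7} (23ρ) · ρ^2 sin(φ) dρ dφ dθ.

Inner (ρ): 55223sin(φ)/4.
Middle (φ): 55223/8.
Outer (θ): 55223π/4.

Therefore the triple integral equals 55223π/4.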